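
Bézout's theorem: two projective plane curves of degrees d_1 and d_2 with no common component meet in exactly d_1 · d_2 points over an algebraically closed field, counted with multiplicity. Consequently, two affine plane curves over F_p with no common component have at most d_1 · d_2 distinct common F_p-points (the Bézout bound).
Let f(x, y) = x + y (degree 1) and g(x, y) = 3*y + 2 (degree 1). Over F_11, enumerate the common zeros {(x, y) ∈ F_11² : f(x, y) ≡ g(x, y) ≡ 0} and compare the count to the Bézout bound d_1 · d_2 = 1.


Common zeros: {(8, 3)}; count = 1; Bézout bound = 1.

deg(f) = 1, deg(g) = 1, so Bézout bound = 1.
Scan x ∈ F_11. For each x, list the y ∈ F_11 with f(x, y) ≡ 0 and those with g(x, y) ≡ 0 (mod 11); the common zeros in that column are the intersection.
  x = 0: f ≡ 0 at y ∈ {0}; g ≡ 0 at y ∈ {3}; common: ∅.
  x = 1: f ≡ 0 at y ∈ {10}; g ≡ 0 at y ∈ {3}; common: ∅.
  x = 2: f ≡ 0 at y ∈ {9}; g ≡ 0 at y ∈ {3}; common: ∅.
  x = 3: f ≡ 0 at y ∈ {8}; g ≡ 0 at y ∈ {3}; common: ∅.
  x = 4: f ≡ 0 at y ∈ {7}; g ≡ 0 at y ∈ {3}; common: ∅.
  x = 5: f ≡ 0 at y ∈ {6}; g ≡ 0 at y ∈ {3}; common: ∅.
  x = 6: f ≡ 0 at y ∈ {5}; g ≡ 0 at y ∈ {3}; common: ∅.
  x = 7: f ≡ 0 at y ∈ {4}; g ≡ 0 at y ∈ {3}; common: ∅.
  x = 8: f ≡ 0 at y ∈ {3}; g ≡ 0 at y ∈ {3}; common: {3}.
  x = 9: f ≡ 0 at y ∈ {2}; g ≡ 0 at y ∈ {3}; common: ∅.
  x = 10: f ≡ 0 at y ∈ {1}; g ≡ 0 at y ∈ {3}; common: ∅.
Collecting: common zeros = {(8, 3)}, so the count is 1.
Comparison with the Bézout bound: 1 ≤ 1 = deg(f)·deg(g), as expected for curves with no common component (the bound is attained).


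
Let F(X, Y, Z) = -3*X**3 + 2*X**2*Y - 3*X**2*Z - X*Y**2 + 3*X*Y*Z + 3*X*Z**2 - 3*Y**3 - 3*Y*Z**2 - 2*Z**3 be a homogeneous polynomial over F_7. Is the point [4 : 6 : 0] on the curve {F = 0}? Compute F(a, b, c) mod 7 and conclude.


F(4,6,0) ≡ 6 (mod 7); P is NOT on the curve.

Evaluate F(4, 6, 0) term-by-term (mod 7).
  -3*X**3 ↦ -3·64·1·1 = -192
  2*X**2*Y ↦ 2·16·6·1 = 192
  -3*X**2*Z ↦ -3·16·1·0 = 0
  -X*Y**2 ↦ -1·4·36·1 = -144
  3*X*Y*Z ↦ 3·4·6·0 = 0
  3*X*Z**2 ↦ 3·4·1·0 = 0
  -3*Y**3 ↦ -3·1·216·1 = -648
  -3*Y*Z**2 ↦ -3·1·6·0 = 0
  -2*Z**3 ↦ -2·1·1·0 = 0
Sum: F(4, 6, 0) = (-192) + (192) + (0) + (-144) + (0) + (0) + (-648) + (0) + (0) = -792.
Reducing mod 7: -792 ≡ 6 (mod 7).
Since F(a, b, c) ≡ 6 ≠ 0 (mod 7), P does NOT lie on the curve.


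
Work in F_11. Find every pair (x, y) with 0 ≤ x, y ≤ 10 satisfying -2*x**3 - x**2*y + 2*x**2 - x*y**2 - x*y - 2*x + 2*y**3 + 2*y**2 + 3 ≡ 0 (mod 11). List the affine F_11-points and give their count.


Affine F_11-points: {(0, 8), (3, 8), (4, 1), (5, 8), (6, 4), (6, 5), (7, 2), (7, 7), (7, 10)}; count = 9.

For each of the 121 pairs (x, y) ∈ F_11², evaluate f(x, y) mod 11. Record the zeros.
  x = 0: [0↦3, 1↦7, 2↦5, 3↦9, 4↦9, 5↦6, 6↦1, 7↦6, 8↦0, 9↦6, 10↦3]  zeros at y ∈ {8}
  x = 1: [0↦1, 1↦2, 2↦6, 3↦3, 4↦5, 5↦2, 6↦6, 7↦7, 8↦6, 9↦4, 10↦2]  zeros at y ∈ ∅
  x = 2: [0↦2, 1↦9, 2↦6, 3↦5, 4↦7, 5↦2, 6↦2, 7↦8, 8↦10, 9↦9, 10↦6]  zeros at y ∈ ∅
  x = 3: [0↦5, 1↦5, 2↦4, 3↦3, 4↦3, 5↦5, 6↦10, 7↦8, 8↦0, 9↦9, 10↦3]  zeros at y ∈ {8}
  x = 4: [0↦9, 1↦0, 2↦10, 3↦7, 4↦3, 5↦10, 6↦7, 7↦6, 8↦8, 9↦3, 10↦3]  zeros at y ∈ {1}
  x = 5: [0↦2, 1↦4, 2↦1, 3↦5, 4↦6, 5↦5, 6↦3, 7↦1, 8↦0, 9↦1, 10↦5]  zeros at y ∈ {8}
  x = 6: [0↦5, 1↦5, 2↦9, 3↦7, 4↦0, 5↦0, 6↦8, 7↦3, 8↦8, 9↦2, 10↦8]  zeros at y ∈ {4, 5}
  x = 7: [0↦6, 1↦2, 2↦0, 3↦1, 4↦6, 5↦5, 6↦10, 7↦0, 8↦9, 9↦5, 10↦0]  zeros at y ∈ {2, 7, 10}
  x = 8: [0↦4, 1↦5, 2↦6, 3↦8, 4↦1, 5↦8, 6↦8, 7↦2, 8↦2, 9↦9, 10↦2]  zeros at y ∈ ∅
  x = 9: [0↦9, 1↦2, 2↦4, 3↦5, 4↦6, 5↦8, 6↦1, 7↦8, 8↦8, 9↦2, 10↦2]  zeros at y ∈ ∅
  x = 10: [0↦9, 1↦3, 2↦4, 3↦2, 4↦9, 5↦4, 6↦10, 7↦6, 8↦4, 9↦5, 10↦10]  zeros at y ∈ ∅
Collecting zeros: affine points = {(0, 8), (3, 8), (4, 1), (5, 8), (6, 4), (6, 5), (7, 2), (7, 7), (7, 10)}.
Total count |C(F_11)_aff| = 9.


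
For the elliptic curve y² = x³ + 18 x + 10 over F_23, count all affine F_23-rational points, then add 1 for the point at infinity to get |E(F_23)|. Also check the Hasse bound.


Affine points = {(1, 11), (1, 12), (2, 10), (2, 13), (4, 10), (4, 13), (5, 8), (5, 15), (6, 9), (6, 14), (9, 2), (9, 21), (13, 7), (13, 16), (14, 4), (14, 19), (16, 1), (16, 22), (17, 10), (17, 13), (18, 5), (18, 18), (19, 9), (19, 14), (21, 9), (21, 14)}; affine count = 26; |E(F_23)| = 27.

Discriminant check: Δ ∝ 4a³ + 27b² = 4·18³ + 27·10² = 4·5832 + 27·100 ≡ 15 (mod 23). Nonzero ⇒ E is nonsingular.
For each x ∈ F_23, compute rhs = x³ + 18·x + 10 mod 23, then count y ∈ F_23 with y² ≡ rhs.
  x = 0: rhs = 10, matching y values: none (0 points).
  x = 1: rhs = 6, matching y values: 11, 12 (2 points).
  x = 2: rhs = 8, matching y values: 10, 13 (2 points).
  x = 3: rhs = 22, matching y values: none (0 points).
  x = 4: rhs = 8, matching y values: 10, 13 (2 points).
  x = 5: rhs = 18, matching y values: 8, 15 (2 points).
  x = 6: rhs = 12, matching y values: 9, 14 (2 points).
  x = 7: rhs = 19, matching y values: none (0 points).
  x = 8: rhs = 22, matching y values: none (0 points).
  x = 9: rhs = 4, matching y values: 2, 21 (2 points).
  x = 10: rhs = 17, matching y values: none (0 points).
  x = 11: rhs = 21, matching y values: none (0 points).
  x = 12: rhs = 22, matching y values: none (0 points).
  x = 13: rhs = 3, matching y values: 7, 16 (2 points).
  x = 14: rhs = 16, matching y values: 4, 19 (2 points).
  x = 15: rhs = 21, matching y values: none (0 points).
  x = 16: rhs = 1, matching y values: 1, 22 (2 points).
  x = 17: rhs = 8, matching y values: 10, 13 (2 points).
  x = 18: rhs = 2, matching y values: 5, 18 (2 points).
  x = 19: rhs = 12, matching y values: 9, 14 (2 points).
  x = 20: rhs = 21, matching y values: none (0 points).
  x = 21: rhs = 12, matching y values: 9, 14 (2 points).
  x = 22: rhs = 14, matching y values: none (0 points).
Total affine count: 26.
Full point count |E(F_23)| = 26 + 1 = 27.
Hasse bound: |27 − (23+1)| = |3| = 3 ≤ 2√23 ≈ 9.5917 ✓.


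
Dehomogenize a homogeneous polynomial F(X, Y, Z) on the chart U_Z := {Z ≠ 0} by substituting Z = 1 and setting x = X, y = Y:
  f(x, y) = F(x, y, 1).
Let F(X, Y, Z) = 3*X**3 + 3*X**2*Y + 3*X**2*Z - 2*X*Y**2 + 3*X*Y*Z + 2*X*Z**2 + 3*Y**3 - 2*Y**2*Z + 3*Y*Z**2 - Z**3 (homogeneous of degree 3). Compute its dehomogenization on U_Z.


f(x, y) = 3*x**3 + 3*x**2*y + 3*x**2 - 2*x*y**2 + 3*x*y + 2*x + 3*y**3 - 2*y**2 + 3*y - 1

On U_Z we set Z = 1. Each monomial c·X^i·Y^j·Z^k in F becomes c·x^i·y^j·1^k = c·x^i·y^j.
Substituting Z = 1: F(X, Y, 1) = 3*x**3 + 3*x**2*y + 3*x**2 - 2*x*y**2 + 3*x*y + 2*x + 3*y**3 - 2*y**2 + 3*y - 1.
Note: deg(f) ≤ deg(F) = 3; strict inequality happens when F is divisible by Z (lost terms).


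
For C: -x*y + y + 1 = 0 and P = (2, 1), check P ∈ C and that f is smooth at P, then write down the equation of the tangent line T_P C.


Tangent line at P: -x - y + 3 = 0.

Step 1: f(2, 1) = 0, so P lies on C.
Step 2: partial derivatives
  f_x(x, y) = -y, f_y(x, y) = 1 - x.
  f_x(P) = -1, f_y(P) = -1 (gradient nonzero, so P is smooth).
Step 3: tangent line at P: -1·(x − 2) + -1·(y − 1) = 0.
Expanding: -x - y + 3 = 0.


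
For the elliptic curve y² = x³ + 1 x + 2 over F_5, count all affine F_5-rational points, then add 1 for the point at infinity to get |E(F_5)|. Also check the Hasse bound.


Affine points = {(1, 2), (1, 3), (4, 0)}; affine count = 3; |E(F_5)| = 4.

Discriminant check: Δ ∝ 4a³ + 27b² = 4·1³ + 27·2² = 4·1 + 27·4 ≡ 2 (mod 5). Nonzero ⇒ E is nonsingular.
For each x ∈ F_5, compute rhs = x³ + 1·x + 2 mod 5, then count y ∈ F_5 with y² ≡ rhs.
  x = 0: rhs = 2, matching y values: none (0 points).
  x = 1: rhs = 4, matching y values: 2, 3 (2 points).
  x = 2: rhs = 2, matching y values: none (0 points).
  x = 3: rhs = 2, matching y values: none (0 points).
  x = 4: rhs = 0, matching y values: 0 (1 points).
Total affine count: 3.
Full point count |E(F_5)| = 3 + 1 = 4.
Hasse bound: |4 − (5+1)| = |-2| = 2 ≤ 2√5 ≈ 4.4721 ✓.


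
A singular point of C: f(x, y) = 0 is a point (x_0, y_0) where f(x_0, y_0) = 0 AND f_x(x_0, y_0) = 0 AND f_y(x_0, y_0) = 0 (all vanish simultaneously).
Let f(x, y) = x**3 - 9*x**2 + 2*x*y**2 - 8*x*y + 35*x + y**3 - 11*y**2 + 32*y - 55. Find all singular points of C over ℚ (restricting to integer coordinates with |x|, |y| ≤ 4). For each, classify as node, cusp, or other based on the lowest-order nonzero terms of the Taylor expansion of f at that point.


Singular points: {(3, 2)}; classification: cusp.

Compute partial derivatives:
  f_x = 3*x**2 - 18*x + 2*y**2 - 8*y + 35.
  f_y = 4*x*y - 8*x + 3*y**2 - 22*y + 32.
Scan x_0 ∈ {−4, ..., 4}. For each x_0, f_y(x_0, y) is a polynomial in y; find its integer roots y ∈ {−4, ..., 4}, then test f_x and f at those candidates.
  x = -4: f_y(-4, y) = 3*y**2 - 38*y + 64; vanishes at y ∈ {2}. (-4, 2): f_x = 147 ≠ 0.
  x = -3: f_y(-3, y) = 3*y**2 - 34*y + 56; vanishes at y ∈ {2}. (-3, 2): f_x = 108 ≠ 0.
  x = -2: f_y(-2, y) = 3*y**2 - 30*y + 48; vanishes at y ∈ {2}. (-2, 2): f_x = 75 ≠ 0.
  x = -1: f_y(-1, y) = 3*y**2 - 26*y + 40; vanishes at y ∈ {2}. (-1, 2): f_x = 48 ≠ 0.
  x = 0: f_y(0, y) = 3*y**2 - 22*y + 32; vanishes at y ∈ {2}. (0, 2): f_x = 27 ≠ 0.
  x = 1: f_y(1, y) = 3*y**2 - 18*y + 24; vanishes at y ∈ {2, 4}. (1, 2): f_x = 12 ≠ 0; (1, 4): f_x = 20 ≠ 0.
  x = 2: f_y(2, y) = 3*y**2 - 14*y + 16; vanishes at y ∈ {2}. (2, 2): f_x = 3 ≠ 0.
  x = 3: f_y(3, y) = 3*y**2 - 10*y + 8; vanishes at y ∈ {2}. (3, 2): f_x = 0, f = 0 — SINGULAR.
  x = 4: f_y(4, y) = 3*y**2 - 6*y; vanishes at y ∈ {0, 2}. (4, 0): f_x = 11 ≠ 0; (4, 2): f_x = 3 ≠ 0.
Only singular point on the grid: (3, 2).
Classify: substitute x = 3 + u, y = 2 + v and expand: f = u**3 + 2*u*v**2 + v**3 + v**2.
No constant or linear terms (consistent with a singular point). Quadratic part: v**2. Cubic part: u**3 + 2*u*v**2 + v**3.
The quadratic part v**2 is a perfect square, so there is a single (double) tangent line v = 0, i.e. y = 2. Restricting the cubic part to that line (v = 0) leaves u**3 ≠ 0, so f is not divisible by v and the branch is v² ≈ -u**3 to lowest order — this is a cusp.
Classification: cusp.


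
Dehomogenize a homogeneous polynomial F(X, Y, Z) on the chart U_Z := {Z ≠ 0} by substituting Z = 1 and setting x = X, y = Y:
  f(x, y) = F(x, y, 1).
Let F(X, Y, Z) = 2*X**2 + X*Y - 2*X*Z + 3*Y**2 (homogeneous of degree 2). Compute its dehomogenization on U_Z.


f(x, y) = 2*x**2 + x*y - 2*x + 3*y**2

On U_Z we set Z = 1. Each monomial c·X^i·Y^j·Z^k in F becomes c·x^i·y^j·1^k = c·x^i·y^j.
Substituting Z = 1: F(X, Y, 1) = 2*x**2 + x*y - 2*x + 3*y**2.
Note: deg(f) ≤ deg(F) = 2; strict inequality happens when F is divisible by Z (lost terms).


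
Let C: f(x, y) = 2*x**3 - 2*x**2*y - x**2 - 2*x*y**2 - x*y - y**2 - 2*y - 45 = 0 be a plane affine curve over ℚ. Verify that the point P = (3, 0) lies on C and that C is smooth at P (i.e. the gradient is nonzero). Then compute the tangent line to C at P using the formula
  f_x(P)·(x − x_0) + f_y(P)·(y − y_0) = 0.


Tangent line at P: 48*x - 23*y - 144 = 0.

Step 1: f(3, 0) = 0, so P lies on C.
Step 2: partial derivatives
  f_x(x, y) = 6*x**2 - 4*x*y - 2*x - 2*y**2 - y, f_y(x, y) = -2*x**2 - 4*x*y - x - 2*y - 2.
  f_x(P) = 48, f_y(P) = -23 (gradient nonzero, so P is smooth).
Step 3: tangent line at P: 48·(x − 3) + -23·(y − 0) = 0.
Expanding: 48*x - 23*y - 144 = 0.


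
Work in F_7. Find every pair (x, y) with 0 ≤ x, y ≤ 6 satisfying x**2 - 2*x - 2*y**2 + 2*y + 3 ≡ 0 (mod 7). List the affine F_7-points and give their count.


Affine F_7-points: {(0, 4), (2, 4), (4, 2), (4, 6), (5, 2), (5, 6)}; count = 6.

For each of the 49 pairs (x, y) ∈ F_7², evaluate f(x, y) mod 7. Record the zeros.
  x = 0: [0↦3, 1↦3, 2↦6, 3↦5, 4↦0, 5↦5, 6↦6]  zeros at y ∈ {4}
  x = 1: [0↦2, 1↦2, 2↦5, 3↦4, 4↦6, 5↦4, 6↦5]  zeros at y ∈ ∅
  x = 2: [0↦3, 1↦3, 2↦6, 3↦5, 4↦0, 5↦5, 6↦6]  zeros at y ∈ {4}
  x = 3: [0↦6, 1↦6, 2↦2, 3↦1, 4↦3, 5↦1, 6↦2]  zeros at y ∈ ∅
  x = 4: [0↦4, 1↦4, 2↦0, 3↦6, 4↦1, 5↦6, 6↦0]  zeros at y ∈ {2, 6}
  x = 5: [0↦4, 1↦4, 2↦0, 3↦6, 4↦1, 5↦6, 6↦0]  zeros at y ∈ {2, 6}
  x = 6: [0↦6, 1↦6, 2↦2, 3↦1, 4↦3, 5↦1, 6↦2]  zeros at y ∈ ∅
Collecting zeros: affine points = {(0, 4), (2, 4), (4, 2), (4, 6), (5, 2), (5, 6)}.
Total count |C(F_7)_aff| = 6.


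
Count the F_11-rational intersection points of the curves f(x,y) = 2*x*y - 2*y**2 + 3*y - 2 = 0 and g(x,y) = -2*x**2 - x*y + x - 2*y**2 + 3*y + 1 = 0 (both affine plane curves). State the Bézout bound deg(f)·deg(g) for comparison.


Common zeros: ∅; count = 0; Bézout bound = 4.

deg(f) = 2, deg(g) = 2, so Bézout bound = 4.
Scan x ∈ F_11. For each x, list the y ∈ F_11 with f(x, y) ≡ 0 and those with g(x, y) ≡ 0 (mod 11); the common zeros in that column are the intersection.
  x = 0: f ≡ 0 at y ∈ {3, 4}; g ≡ 0 at y ∈ ∅; common: ∅.
  x = 1: f ≡ 0 at y ∈ {2, 6}; g ≡ 0 at y ∈ {0, 1}; common: ∅.
  x = 2: f ≡ 0 at y ∈ {10}; g ≡ 0 at y ∈ {2, 4}; common: ∅.
  x = 3: f ≡ 0 at y ∈ ∅; g ≡ 0 at y ∈ {2, 9}; common: ∅.
  x = 4: f ≡ 0 at y ∈ ∅; g ≡ 0 at y ∈ {7, 9}; common: ∅.
  x = 5: f ≡ 0 at y ∈ ∅; g ≡ 0 at y ∈ {0, 10}; common: ∅.
  x = 6: f ≡ 0 at y ∈ {1}; g ≡ 0 at y ∈ ∅; common: ∅.
  x = 7: f ≡ 0 at y ∈ {5, 9}; g ≡ 0 at y ∈ {10}; common: ∅.
  x = 8: f ≡ 0 at y ∈ {7, 8}; g ≡ 0 at y ∈ ∅; common: ∅.
  x = 9: f ≡ 0 at y ∈ ∅; g ≡ 0 at y ∈ ∅; common: ∅.
  x = 10: f ≡ 0 at y ∈ ∅; g ≡ 0 at y ∈ {1}; common: ∅.
Collecting: common zeros = ∅, so the count is 0.
Comparison with the Bézout bound: 0 ≤ 4 = deg(f)·deg(g), as expected for curves with no common component (the affine F_11-count falls short of the bound because intersections may lie at infinity, over extension fields, or carry multiplicity).


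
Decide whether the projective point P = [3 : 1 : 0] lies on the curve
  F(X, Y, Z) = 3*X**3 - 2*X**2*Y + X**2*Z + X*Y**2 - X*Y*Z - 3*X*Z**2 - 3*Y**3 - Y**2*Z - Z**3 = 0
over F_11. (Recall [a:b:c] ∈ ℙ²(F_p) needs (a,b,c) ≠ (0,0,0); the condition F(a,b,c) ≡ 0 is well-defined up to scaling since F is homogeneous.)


F(3,1,0) ≡ 8 (mod 11); P is NOT on the curve.

Evaluate F(3, 1, 0) term-by-term (mod 11).
  3*X**3 ↦ 3·27·1·1 = 81
  -2*X**2*Y ↦ -2·9·1·1 = -18
  X**2*Z ↦ 1·9·1·0 = 0
  X*Y**2 ↦ 1·3·1·1 = 3
  -X*Y*Z ↦ -1·3·1·0 = 0
  -3*X*Z**2 ↦ -3·3·1·0 = 0
  -3*Y**3 ↦ -3·1·1·1 = -3
  -Y**2*Z ↦ -1·1·1·0 = 0
  -Z**3 ↦ -1·1·1·0 = 0
Sum: F(3, 1, 0) = (81) + (-18) + (0) + (3) + (0) + (0) + (-3) + (0) + (0) = 63.
Reducing mod 11: 63 ≡ 8 (mod 11).
Since F(a, b, c) ≡ 8 ≠ 0 (mod 11), P does NOT lie on the curve.


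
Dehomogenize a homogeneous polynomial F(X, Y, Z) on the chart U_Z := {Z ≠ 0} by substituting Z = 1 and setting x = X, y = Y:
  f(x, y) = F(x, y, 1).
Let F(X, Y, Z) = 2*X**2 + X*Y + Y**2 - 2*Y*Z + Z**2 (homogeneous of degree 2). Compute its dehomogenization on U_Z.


f(x, y) = 2*x**2 + x*y + y**2 - 2*y + 1

On U_Z we set Z = 1. Each monomial c·X^i·Y^j·Z^k in F becomes c·x^i·y^j·1^k = c·x^i·y^j.
Substituting Z = 1: F(X, Y, 1) = 2*x**2 + x*y + y**2 - 2*y + 1.
Note: deg(f) ≤ deg(F) = 2; strict inequality happens when F is divisible by Z (lost terms).


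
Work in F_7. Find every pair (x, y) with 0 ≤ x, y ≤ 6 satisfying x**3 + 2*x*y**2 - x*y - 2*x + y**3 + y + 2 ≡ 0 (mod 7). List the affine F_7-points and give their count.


Affine F_7-points: {(0, 4), (0, 6), (2, 2), (3, 1), (3, 3), (3, 4), (4, 4), (6, 2)}; count = 8.

For each of the 49 pairs (x, y) ∈ F_7², evaluate f(x, y) mod 7. Record the zeros.
  x = 0: [0↦2, 1↦4, 2↦5, 3↦4, 4↦0, 5↦6, 6↦0]  zeros at y ∈ {4, 6}
  x = 1: [0↦1, 1↦4, 2↦3, 3↦4, 4↦6, 5↦1, 6↦2]  zeros at y ∈ ∅
  x = 2: [0↦6, 1↦3, 2↦0, 3↦3, 4↦4, 5↦2, 6↦3]  zeros at y ∈ {2}
  x = 3: [0↦2, 1↦0, 2↦2, 3↦0, 4↦0, 5↦1, 6↦2]  zeros at y ∈ {1, 3, 4}
  x = 4: [0↦2, 1↦1, 2↦1, 3↦1, 4↦0, 5↦4, 6↦5]  zeros at y ∈ {4}
  x = 5: [0↦5, 1↦5, 2↦3, 3↦5, 4↦3, 5↦3, 6↦4]  zeros at y ∈ ∅
  x = 6: [0↦3, 1↦4, 2↦0, 3↦4, 4↦1, 5↦4, 6↦5]  zeros at y ∈ {2}
Collecting zeros: affine points = {(0, 4), (0, 6), (2, 2), (3, 1), (3, 3), (3, 4), (4, 4), (6, 2)}.
Total count |C(F_7)_aff| = 8.


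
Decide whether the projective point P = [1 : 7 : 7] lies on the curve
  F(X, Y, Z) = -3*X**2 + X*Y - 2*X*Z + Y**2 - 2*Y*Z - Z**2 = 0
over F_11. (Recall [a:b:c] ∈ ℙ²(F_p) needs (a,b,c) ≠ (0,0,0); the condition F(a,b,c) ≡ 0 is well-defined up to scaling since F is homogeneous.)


F(1,7,7) ≡ 2 (mod 11); P is NOT on the curve.

Evaluate F(1, 7, 7) term-by-term (mod 11).
  -3*X**2 ↦ -3·1·1·1 = -3
  X*Y ↦ 1·1·7·1 = 7
  -2*X*Z ↦ -2·1·1·7 = -14
  Y**2 ↦ 1·1·49·1 = 49
  -2*Y*Z ↦ -2·1·7·7 = -98
  -Z**2 ↦ -1·1·1·49 = -49
Sum: F(1, 7, 7) = (-3) + (7) + (-14) + (49) + (-98) + (-49) = -108.
Reducing mod 11: -108 ≡ 2 (mod 11).
Since F(a, b, c) ≡ 2 ≠ 0 (mod 11), P does NOT lie on the curve.


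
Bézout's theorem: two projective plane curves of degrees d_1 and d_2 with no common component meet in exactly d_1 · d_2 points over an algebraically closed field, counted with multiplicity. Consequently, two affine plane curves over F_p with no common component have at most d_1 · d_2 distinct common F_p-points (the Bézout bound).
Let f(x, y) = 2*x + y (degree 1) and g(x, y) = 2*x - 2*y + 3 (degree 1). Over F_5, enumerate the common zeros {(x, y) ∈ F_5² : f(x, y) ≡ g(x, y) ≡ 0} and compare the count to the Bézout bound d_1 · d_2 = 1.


Common zeros: {(2, 1)}; count = 1; Bézout bound = 1.

deg(f) = 1, deg(g) = 1, so Bézout bound = 1.
Scan x ∈ F_5. For each x, list the y ∈ F_5 with f(x, y) ≡ 0 and those with g(x, y) ≡ 0 (mod 5); the common zeros in that column are the intersection.
  x = 0: f ≡ 0 at y ∈ {0}; g ≡ 0 at y ∈ {4}; common: ∅.
  x = 1: f ≡ 0 at y ∈ {3}; g ≡ 0 at y ∈ {0}; common: ∅.
  x = 2: f ≡ 0 at y ∈ {1}; g ≡ 0 at y ∈ {1}; common: {1}.
  x = 3: f ≡ 0 at y ∈ {4}; g ≡ 0 at y ∈ {2}; common: ∅.
  x = 4: f ≡ 0 at y ∈ {2}; g ≡ 0 at y ∈ {3}; common: ∅.
Collecting: common zeros = {(2, 1)}, so the count is 1.
Comparison with the Bézout bound: 1 ≤ 1 = deg(f)·deg(g), as expected for curves with no common component (the bound is attained).


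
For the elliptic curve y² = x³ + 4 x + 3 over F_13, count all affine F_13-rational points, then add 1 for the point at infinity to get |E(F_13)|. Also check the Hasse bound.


Affine points = {(0, 4), (0, 9), (3, 4), (3, 9), (6, 3), (6, 10), (7, 6), (7, 7), (8, 1), (8, 12), (9, 1), (9, 12), (10, 4), (10, 9), (11, 0)}; affine count = 15; |E(F_13)| = 16.

Discriminant check: Δ ∝ 4a³ + 27b² = 4·4³ + 27·3² = 4·64 + 27·9 ≡ 5 (mod 13). Nonzero ⇒ E is nonsingular.
For each x ∈ F_13, compute rhs = x³ + 4·x + 3 mod 13, then count y ∈ F_13 with y² ≡ rhs.
  x = 0: rhs = 3, matching y values: 4, 9 (2 points).
  x = 1: rhs = 8, matching y values: none (0 points).
  x = 2: rhs = 6, matching y values: none (0 points).
  x = 3: rhs = 3, matching y values: 4, 9 (2 points).
  x = 4: rhs = 5, matching y values: none (0 points).
  x = 5: rhs = 5, matching y values: none (0 points).
  x = 6: rhs = 9, matching y values: 3, 10 (2 points).
  x = 7: rhs = 10, matching y values: 6, 7 (2 points).
  x = 8: rhs = 1, matching y values: 1, 12 (2 points).
  x = 9: rhs = 1, matching y values: 1, 12 (2 points).
  x = 10: rhs = 3, matching y values: 4, 9 (2 points).
  x = 11: rhs = 0, matching y values: 0 (1 points).
  x = 12: rhs = 11, matching y values: none (0 points).
Total affine count: 15.
Full point count |E(F_13)| = 15 + 1 = 16.
Hasse bound: |16 − (13+1)| = |2| = 2 ≤ 2√13 ≈ 7.2111 ✓.


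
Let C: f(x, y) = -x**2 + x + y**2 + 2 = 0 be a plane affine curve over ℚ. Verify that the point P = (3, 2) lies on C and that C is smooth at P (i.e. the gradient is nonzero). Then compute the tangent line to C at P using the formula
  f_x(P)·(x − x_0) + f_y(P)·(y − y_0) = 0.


Tangent line at P: -5*x + 4*y + 7 = 0.

Step 1: f(3, 2) = 0, so P lies on C.
Step 2: partial derivatives
  f_x(x, y) = 1 - 2*x, f_y(x, y) = 2*y.
  f_x(P) = -5, f_y(P) = 4 (gradient nonzero, so P is smooth).
Step 3: tangent line at P: -5·(x − 3) + 4·(y − 2) = 0.
Expanding: -5*x + 4*y + 7 = 0.


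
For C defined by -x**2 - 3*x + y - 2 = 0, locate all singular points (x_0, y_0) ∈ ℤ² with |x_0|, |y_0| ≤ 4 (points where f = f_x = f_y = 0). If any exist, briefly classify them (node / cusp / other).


No singular points in the scanned grid; C is smooth there.

Compute partial derivatives:
  f_x = -2*x - 3.
  f_y = 1.
f_y = 1 is a nonzero constant, so f_y never vanishes: no point (x, y) can satisfy f = f_x = f_y = 0. In particular no (x, y) ∈ {−4, ..., 4}² is singular; the curve is smooth.


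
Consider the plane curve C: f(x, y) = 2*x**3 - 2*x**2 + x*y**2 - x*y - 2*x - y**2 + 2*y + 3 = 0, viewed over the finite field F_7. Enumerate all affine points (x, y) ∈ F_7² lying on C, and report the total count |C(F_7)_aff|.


Affine F_7-points: {(0, 3), (0, 6), (1, 6), (2, 0), (4, 0), (4, 3), (5, 2), (5, 4)}; count = 8.

For each of the 49 pairs (x, y) ∈ F_7², evaluate f(x, y) mod 7. Record the zeros.
  x = 0: [0↦3, 1↦4, 2↦3, 3↦0, 4↦2, 5↦2, 6↦0]  zeros at y ∈ {3, 6}
  x = 1: [0↦1, 1↦2, 2↦3, 3↦4, 4↦5, 5↦6, 6↦0]  zeros at y ∈ {6}
  x = 2: [0↦0, 1↦1, 2↦4, 3↦2, 4↦2, 5↦4, 6↦1]  zeros at y ∈ {0}
  x = 3: [0↦5, 1↦6, 2↦4, 3↦6, 4↦5, 5↦1, 6↦1]  zeros at y ∈ ∅
  x = 4: [0↦0, 1↦1, 2↦1, 3↦0, 4↦5, 5↦2, 6↦5]  zeros at y ∈ {0, 3}
  x = 5: [0↦4, 1↦5, 2↦0, 3↦3, 4↦0, 5↦5, 6↦4]  zeros at y ∈ {2, 4}
  x = 6: [0↦1, 1↦2, 2↦6, 3↦6, 4↦2, 5↦1, 6↦3]  zeros at y ∈ ∅
Collecting zeros: affine points = {(0, 3), (0, 6), (1, 6), (2, 0), (4, 0), (4, 3), (5, 2), (5, 4)}.
Total count |C(F_7)_aff| = 8.


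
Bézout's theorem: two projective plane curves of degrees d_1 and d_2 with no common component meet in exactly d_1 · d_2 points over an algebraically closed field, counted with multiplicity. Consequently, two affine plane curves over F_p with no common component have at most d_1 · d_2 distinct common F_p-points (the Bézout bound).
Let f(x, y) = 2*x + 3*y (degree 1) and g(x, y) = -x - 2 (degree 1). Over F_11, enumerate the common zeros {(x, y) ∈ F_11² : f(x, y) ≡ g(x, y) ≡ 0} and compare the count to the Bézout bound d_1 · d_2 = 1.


Common zeros: {(9, 5)}; count = 1; Bézout bound = 1.

deg(f) = 1, deg(g) = 1, so Bézout bound = 1.
Scan x ∈ F_11. For each x, list the y ∈ F_11 with f(x, y) ≡ 0 and those with g(x, y) ≡ 0 (mod 11); the common zeros in that column are the intersection.
  x = 0: f ≡ 0 at y ∈ {0}; g ≡ 0 at y ∈ ∅; common: ∅.
  x = 1: f ≡ 0 at y ∈ {3}; g ≡ 0 at y ∈ ∅; common: ∅.
  x = 2: f ≡ 0 at y ∈ {6}; g ≡ 0 at y ∈ ∅; common: ∅.
  x = 3: f ≡ 0 at y ∈ {9}; g ≡ 0 at y ∈ ∅; common: ∅.
  x = 4: f ≡ 0 at y ∈ {1}; g ≡ 0 at y ∈ ∅; common: ∅.
  x = 5: f ≡ 0 at y ∈ {4}; g ≡ 0 at y ∈ ∅; common: ∅.
  x = 6: f ≡ 0 at y ∈ {7}; g ≡ 0 at y ∈ ∅; common: ∅.
  x = 7: f ≡ 0 at y ∈ {10}; g ≡ 0 at y ∈ ∅; common: ∅.
  x = 8: f ≡ 0 at y ∈ {2}; g ≡ 0 at y ∈ ∅; common: ∅.
  x = 9: f ≡ 0 at y ∈ {5}; g ≡ 0 at y ∈ {0, 1, 2, 3, 4, 5, 6, 7, 8, 9, 10}; common: {5}.
  x = 10: f ≡ 0 at y ∈ {8}; g ≡ 0 at y ∈ ∅; common: ∅.
Collecting: common zeros = {(9, 5)}, so the count is 1.
Comparison with the Bézout bound: 1 ≤ 1 = deg(f)·deg(g), as expected for curves with no common component (the bound is attained).


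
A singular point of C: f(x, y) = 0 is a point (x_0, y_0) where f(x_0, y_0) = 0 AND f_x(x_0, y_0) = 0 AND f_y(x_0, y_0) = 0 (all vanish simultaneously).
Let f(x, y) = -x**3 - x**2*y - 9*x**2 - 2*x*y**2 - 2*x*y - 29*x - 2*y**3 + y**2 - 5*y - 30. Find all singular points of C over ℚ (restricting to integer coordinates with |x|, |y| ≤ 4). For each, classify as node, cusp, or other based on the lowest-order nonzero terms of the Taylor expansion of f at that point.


Singular points: {(-3, 1)}; classification: node.

Compute partial derivatives:
  f_x = -3*x**2 - 2*x*y - 18*x - 2*y**2 - 2*y - 29.
  f_y = -x**2 - 4*x*y - 2*x - 6*y**2 + 2*y - 5.
Scan x_0 ∈ {−4, ..., 4}. For each x_0, f_y(x_0, y) is a polynomial in y; find its integer roots y ∈ {−4, ..., 4}, then test f_x and f at those candidates.
  x = -4: f_y(-4, y) = -6*y**2 + 18*y - 13; no integer root y with |y| ≤ 4.
  x = -3: f_y(-3, y) = -6*y**2 + 14*y - 8; vanishes at y ∈ {1}. (-3, 1): f_x = 0, f = 0 — SINGULAR.
  x = -2: f_y(-2, y) = -6*y**2 + 10*y - 5; no integer root y with |y| ≤ 4.
  x = -1: f_y(-1, y) = -6*y**2 + 6*y - 4; no integer root y with |y| ≤ 4.
  x = 0: f_y(0, y) = -6*y**2 + 2*y - 5; no integer root y with |y| ≤ 4.
  x = 1: f_y(1, y) = -6*y**2 - 2*y - 8; no integer root y with |y| ≤ 4.
  x = 2: f_y(2, y) = -6*y**2 - 6*y - 13; no integer root y with |y| ≤ 4.
  x = 3: f_y(3, y) = -6*y**2 - 10*y - 20; no integer root y with |y| ≤ 4.
  x = 4: f_y(4, y) = -6*y**2 - 14*y - 29; no integer root y with |y| ≤ 4.
Only singular point on the grid: (-3, 1).
Classify: substitute x = -3 + u, y = 1 + v and expand: f = -u**3 - u**2*v - u**2 - 2*u*v**2 - 2*v**3 + v**2.
No constant or linear terms (consistent with a singular point). Quadratic part: -u**2 + v**2. Cubic part: -u**3 - u**2*v - 2*u*v**2 - 2*v**3.
The quadratic part v**2 - u**2 = (v − u)(v + u) splits into two distinct linear factors, so there are two distinct tangent lines y − 1 = ±(x − -3) — this is a node (ordinary double point).
Classification: node.


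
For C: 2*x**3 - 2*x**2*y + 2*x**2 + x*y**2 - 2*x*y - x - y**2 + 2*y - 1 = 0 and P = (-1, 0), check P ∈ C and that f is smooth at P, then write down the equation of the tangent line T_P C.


Tangent line at P: x + 2*y + 1 = 0.

Step 1: f(-1, 0) = 0, so P lies on C.
Step 2: partial derivatives
  f_x(x, y) = 6*x**2 - 4*x*y + 4*x + y**2 - 2*y - 1, f_y(x, y) = -2*x**2 + 2*x*y - 2*x - 2*y + 2.
  f_x(P) = 1, f_y(P) = 2 (gradient nonzero, so P is smooth).
Step 3: tangent line at P: 1·(x − -1) + 2·(y − 0) = 0.
Expanding: x + 2*y + 1 = 0.


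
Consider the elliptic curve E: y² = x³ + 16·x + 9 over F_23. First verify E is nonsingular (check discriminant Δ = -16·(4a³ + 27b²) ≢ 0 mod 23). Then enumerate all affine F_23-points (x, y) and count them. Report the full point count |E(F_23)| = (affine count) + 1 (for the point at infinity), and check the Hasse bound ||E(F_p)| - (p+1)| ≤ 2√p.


Affine points = {(0, 3), (0, 20), (1, 7), (1, 16), (2, 7), (2, 16), (7, 2), (7, 21), (9, 10), (9, 13), (15, 6), (15, 17), (20, 7), (20, 16)}; affine count = 14; |E(F_23)| = 15.

Discriminant check: Δ ∝ 4a³ + 27b² = 4·16³ + 27·9² = 4·4096 + 27·81 ≡ 10 (mod 23). Nonzero ⇒ E is nonsingular.
For each x ∈ F_23, compute rhs = x³ + 16·x + 9 mod 23, then count y ∈ F_23 with y² ≡ rhs.
  x = 0: rhs = 9, matching y values: 3, 20 (2 points).
  x = 1: rhs = 3, matching y values: 7, 16 (2 points).
  x = 2: rhs = 3, matching y values: 7, 16 (2 points).
  x = 3: rhs = 15, matching y values: none (0 points).
  x = 4: rhs = 22, matching y values: none (0 points).
  x = 5: rhs = 7, matching y values: none (0 points).
  x = 6: rhs = 22, matching y values: none (0 points).
  x = 7: rhs = 4, matching y values: 2, 21 (2 points).
  x = 8: rhs = 5, matching y values: none (0 points).
  x = 9: rhs = 8, matching y values: 10, 13 (2 points).
  x = 10: rhs = 19, matching y values: none (0 points).
  x = 11: rhs = 21, matching y values: none (0 points).
  x = 12: rhs = 20, matching y values: none (0 points).
  x = 13: rhs = 22, matching y values: none (0 points).
  x = 14: rhs = 10, matching y values: none (0 points).
  x = 15: rhs = 13, matching y values: 6, 17 (2 points).
  x = 16: rhs = 14, matching y values: none (0 points).
  x = 17: rhs = 19, matching y values: none (0 points).
  x = 18: rhs = 11, matching y values: none (0 points).
  x = 19: rhs = 19, matching y values: none (0 points).
  x = 20: rhs = 3, matching y values: 7, 16 (2 points).
  x = 21: rhs = 15, matching y values: none (0 points).
  x = 22: rhs = 15, matching y values: none (0 points).
Total affine count: 14.
Full point count |E(F_23)| = 14 + 1 = 15.
Hasse bound: |15 − (23+1)| = |-9| = 9 ≤ 2√23 ≈ 9.5917 ✓.


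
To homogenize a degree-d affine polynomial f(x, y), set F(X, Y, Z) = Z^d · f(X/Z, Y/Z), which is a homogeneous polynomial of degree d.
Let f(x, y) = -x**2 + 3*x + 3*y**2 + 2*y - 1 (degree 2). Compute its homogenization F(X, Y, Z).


F(X, Y, Z) = -X**2 + 3*X*Z + 3*Y**2 + 2*Y*Z - Z**2

deg(f) = 2.
Substitute x = X/Z, y = Y/Z into f, then multiply by Z^2.
  monomial -1·x^2·y^0 ↦ -1·X^2·Y^0·Z^0.
  monomial 3·x^1·y^0 ↦ 3·X^1·Y^0·Z^1.
  monomial 3·x^0·y^2 ↦ 3·X^0·Y^2·Z^0.
  monomial 2·x^0·y^1 ↦ 2·X^0·Y^1·Z^1.
  monomial -1·x^0·y^0 ↦ -1·X^0·Y^0·Z^2.
Collecting: F(X, Y, Z) = -X**2 + 3*X*Z + 3*Y**2 + 2*Y*Z - Z**2.


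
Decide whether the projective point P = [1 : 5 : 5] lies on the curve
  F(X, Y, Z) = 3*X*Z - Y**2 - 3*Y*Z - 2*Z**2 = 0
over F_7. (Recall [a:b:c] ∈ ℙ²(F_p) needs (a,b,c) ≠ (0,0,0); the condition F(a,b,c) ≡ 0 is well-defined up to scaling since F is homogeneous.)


F(1,5,5) ≡ 5 (mod 7); P is NOT on the curve.

Evaluate F(1, 5, 5) term-by-term (mod 7).
  3*X*Z ↦ 3·1·1·5 = 15
  -Y**2 ↦ -1·1·25·1 = -25
  -3*Y*Z ↦ -3·1·5·5 = -75
  -2*Z**2 ↦ -2·1·1·25 = -50
Sum: F(1, 5, 5) = (15) + (-25) + (-75) + (-50) = -135.
Reducing mod 7: -135 ≡ 5 (mod 7).
Since F(a, b, c) ≡ 5 ≠ 0 (mod 7), P does NOT lie on the curve.


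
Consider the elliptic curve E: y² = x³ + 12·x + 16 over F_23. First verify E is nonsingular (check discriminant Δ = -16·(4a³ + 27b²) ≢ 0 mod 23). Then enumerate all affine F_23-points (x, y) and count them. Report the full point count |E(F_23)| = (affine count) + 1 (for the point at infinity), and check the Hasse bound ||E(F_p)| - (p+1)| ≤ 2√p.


Affine points = {(0, 4), (0, 19), (1, 11), (1, 12), (2, 5), (2, 18), (4, 6), (4, 17), (7, 11), (7, 12), (8, 7), (8, 16), (9, 5), (9, 18), (10, 3), (10, 20), (12, 5), (12, 18), (13, 0), (15, 11), (15, 12), (16, 7), (16, 16), (17, 2), (17, 21), (22, 7), (22, 16)}; affine count = 27; |E(F_23)| = 28.

Discriminant check: Δ ∝ 4a³ + 27b² = 4·12³ + 27·16² = 4·1728 + 27·256 ≡ 1 (mod 23). Nonzero ⇒ E is nonsingular.
For each x ∈ F_23, compute rhs = x³ + 12·x + 16 mod 23, then count y ∈ F_23 with y² ≡ rhs.
  x = 0: rhs = 16, matching y values: 4, 19 (2 points).
  x = 1: rhs = 6, matching y values: 11, 12 (2 points).
  x = 2: rhs = 2, matching y values: 5, 18 (2 points).
  x = 3: rhs = 10, matching y values: none (0 points).
  x = 4: rhs = 13, matching y values: 6, 17 (2 points).
  x = 5: rhs = 17, matching y values: none (0 points).
  x = 6: rhs = 5, matching y values: none (0 points).
  x = 7: rhs = 6, matching y values: 11, 12 (2 points).
  x = 8: rhs = 3, matching y values: 7, 16 (2 points).
  x = 9: rhs = 2, matching y values: 5, 18 (2 points).
  x = 10: rhs = 9, matching y values: 3, 20 (2 points).
  x = 11: rhs = 7, matching y values: none (0 points).
  x = 12: rhs = 2, matching y values: 5, 18 (2 points).
  x = 13: rhs = 0, matching y values: 0 (1 points).
  x = 14: rhs = 7, matching y values: none (0 points).
  x = 15: rhs = 6, matching y values: 11, 12 (2 points).
  x = 16: rhs = 3, matching y values: 7, 16 (2 points).
  x = 17: rhs = 4, matching y values: 2, 21 (2 points).
  x = 18: rhs = 15, matching y values: none (0 points).
  x = 19: rhs = 19, matching y values: none (0 points).
  x = 20: rhs = 22, matching y values: none (0 points).
  x = 21: rhs = 7, matching y values: none (0 points).
  x = 22: rhs = 3, matching y values: 7, 16 (2 points).
Total affine count: 27.
Full point count |E(F_23)| = 27 + 1 = 28.
Hasse bound: |28 − (23+1)| = |4| = 4 ≤ 2√23 ≈ 9.5917 ✓.


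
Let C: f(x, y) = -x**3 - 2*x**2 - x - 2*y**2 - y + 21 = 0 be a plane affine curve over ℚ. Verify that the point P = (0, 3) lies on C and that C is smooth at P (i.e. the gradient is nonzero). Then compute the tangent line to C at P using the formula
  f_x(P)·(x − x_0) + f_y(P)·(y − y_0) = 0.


Tangent line at P: -x - 13*y + 39 = 0.

Step 1: f(0, 3) = 0, so P lies on C.
Step 2: partial derivatives
  f_x(x, y) = -3*x**2 - 4*x - 1, f_y(x, y) = -4*y - 1.
  f_x(P) = -1, f_y(P) = -13 (gradient nonzero, so P is smooth).
Step 3: tangent line at P: -1·(x − 0) + -13·(y − 3) = 0.
Expanding: -x - 13*y + 39 = 0.


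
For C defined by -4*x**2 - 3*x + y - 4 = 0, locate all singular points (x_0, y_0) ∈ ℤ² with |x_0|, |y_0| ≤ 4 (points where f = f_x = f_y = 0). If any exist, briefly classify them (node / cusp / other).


No singular points in the scanned grid; C is smooth there.

Compute partial derivatives:
  f_x = -8*x - 3.
  f_y = 1.
f_y = 1 is a nonzero constant, so f_y never vanishes: no point (x, y) can satisfy f = f_x = f_y = 0. In particular no (x, y) ∈ {−4, ..., 4}² is singular; the curve is smooth.


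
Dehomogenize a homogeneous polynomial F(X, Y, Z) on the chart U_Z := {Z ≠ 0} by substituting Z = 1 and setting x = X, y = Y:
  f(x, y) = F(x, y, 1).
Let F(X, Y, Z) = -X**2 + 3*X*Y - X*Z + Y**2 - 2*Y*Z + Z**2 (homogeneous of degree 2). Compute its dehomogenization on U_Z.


f(x, y) = -x**2 + 3*x*y - x + y**2 - 2*y + 1

On U_Z we set Z = 1. Each monomial c·X^i·Y^j·Z^k in F becomes c·x^i·y^j·1^k = c·x^i·y^j.
Substituting Z = 1: F(X, Y, 1) = -x**2 + 3*x*y - x + y**2 - 2*y + 1.
Note: deg(f) ≤ deg(F) = 2; strict inequality happens when F is divisible by Z (lost terms).


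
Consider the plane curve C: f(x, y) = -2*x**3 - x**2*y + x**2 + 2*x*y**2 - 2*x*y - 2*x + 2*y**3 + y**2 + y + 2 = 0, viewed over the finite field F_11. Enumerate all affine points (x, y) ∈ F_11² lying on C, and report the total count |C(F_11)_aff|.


Affine F_11-points: {(0, 10), (1, 8), (3, 2), (4, 5), (4, 8), (4, 10), (6, 5), (7, 0), (8, 1), (8, 8), (8, 10), (9, 4), (9, 7), (10, 5)}; count = 14.

For each of the 121 pairs (x, y) ∈ F_11², evaluate f(x, y) mod 11. Record the zeros.
  x = 0: [0↦2, 1↦6, 2↦2, 3↦2, 4↦7, 5↦7, 6↦3, 7↦7, 8↦9, 9↦10, 10↦0]  zeros at y ∈ {10}
  x = 1: [0↦10, 1↦2, 2↦1, 3↦8, 4↦2, 5↦6, 6↦10, 7↦4, 8↦0, 9↦10, 10↦2]  zeros at y ∈ {8}
  x = 2: [0↦8, 1↦8, 2↦8, 3↦9, 4↦1, 5↦7, 6↦6, 7↦10, 8↦9, 9↦4, 10↦7]  zeros at y ∈ ∅
  x = 3: [0↦6, 1↦1, 2↦0, 3↦4, 4↦3, 5↦9, 6↦1, 7↦2, 8↦2, 9↦2, 10↦3]  zeros at y ∈ {2}
  x = 4: [0↦3, 1↦2, 2↦9, 3↦3, 4↦7, 5↦0, 6↦5, 7↦1, 8↦0, 9↦3, 10↦0]  zeros at y ∈ {5, 8, 10}
  x = 5: [0↦9, 1↦10, 2↦1, 3↦5, 4↦1, 5↦1, 6↦6, 7↦6, 8↦2, 9↦6, 10↦8]  zeros at y ∈ ∅
  x = 6: [0↦1, 1↦2, 2↦8, 3↦9, 4↦6, 5↦0, 6↦3, 7↦5, 8↦7, 9↦10, 10↦4]  zeros at y ∈ {5}
  x = 7: [0↦0, 1↦10, 2↦7, 3↦3, 4↦10, 5↦7, 6↦6, 7↦8, 8↦3, 9↦3, 10↦9]  zeros at y ∈ {0}
  x = 8: [0↦5, 1↦0, 2↦8, 3↦8, 4↦1, 5↦10, 6↦3, 7↦3, 8↦0, 9↦6, 10↦0]  zeros at y ∈ {1, 8, 10}
  x = 9: [0↦4, 1↦4, 2↦10, 3↦1, 4↦0, 5↦8, 6↦4, 7↦0, 8↦8, 9↦7, 10↦9]  zeros at y ∈ {4, 7}
  x = 10: [0↦7, 1↦10, 2↦1, 3↦3, 4↦6, 5↦0, 6↦8, 7↦9, 8↦4, 9↦5, 10↦2]  zeros at y ∈ {5}
Collecting zeros: affine points = {(0, 10), (1, 8), (3, 2), (4, 5), (4, 8), (4, 10), (6, 5), (7, 0), (8, 1), (8, 8), (8, 10), (9, 4), (9, 7), (10, 5)}.
Total count |C(F_11)_aff| = 14.


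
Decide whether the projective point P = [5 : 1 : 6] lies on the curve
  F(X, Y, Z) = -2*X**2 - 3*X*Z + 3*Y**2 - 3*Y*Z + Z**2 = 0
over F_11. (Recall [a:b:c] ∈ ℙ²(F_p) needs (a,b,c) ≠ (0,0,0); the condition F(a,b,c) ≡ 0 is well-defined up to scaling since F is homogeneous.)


F(5,1,6) ≡ 2 (mod 11); P is NOT on the curve.

Evaluate F(5, 1, 6) term-by-term (mod 11).
  -2*X**2 ↦ -2·25·1·1 = -50
  -3*X*Z ↦ -3·5·1·6 = -90
  3*Y**2 ↦ 3·1·1·1 = 3
  -3*Y*Z ↦ -3·1·1·6 = -18
  Z**2 ↦ 1·1·1·36 = 36
Sum: F(5, 1, 6) = (-50) + (-90) + (3) + (-18) + (36) = -119.
Reducing mod 11: -119 ≡ 2 (mod 11).
Since F(a, b, c) ≡ 2 ≠ 0 (mod 11), P does NOT lie on the curve.


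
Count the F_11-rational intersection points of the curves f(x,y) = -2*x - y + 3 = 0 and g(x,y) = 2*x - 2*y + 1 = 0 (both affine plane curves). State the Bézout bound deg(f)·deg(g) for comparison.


Common zeros: {(10, 5)}; count = 1; Bézout bound = 1.

deg(f) = 1, deg(g) = 1, so Bézout bound = 1.
Scan x ∈ F_11. For each x, list the y ∈ F_11 with f(x, y) ≡ 0 and those with g(x, y) ≡ 0 (mod 11); the common zeros in that column are the intersection.
  x = 0: f ≡ 0 at y ∈ {3}; g ≡ 0 at y ∈ {6}; common: ∅.
  x = 1: f ≡ 0 at y ∈ {1}; g ≡ 0 at y ∈ {7}; common: ∅.
  x = 2: f ≡ 0 at y ∈ {10}; g ≡ 0 at y ∈ {8}; common: ∅.
  x = 3: f ≡ 0 at y ∈ {8}; g ≡ 0 at y ∈ {9}; common: ∅.
  x = 4: f ≡ 0 at y ∈ {6}; g ≡ 0 at y ∈ {10}; common: ∅.
  x = 5: f ≡ 0 at y ∈ {4}; g ≡ 0 at y ∈ {0}; common: ∅.
  x = 6: f ≡ 0 at y ∈ {2}; g ≡ 0 at y ∈ {1}; common: ∅.
  x = 7: f ≡ 0 at y ∈ {0}; g ≡ 0 at y ∈ {2}; common: ∅.
  x = 8: f ≡ 0 at y ∈ {9}; g ≡ 0 at y ∈ {3}; common: ∅.
  x = 9: f ≡ 0 at y ∈ {7}; g ≡ 0 at y ∈ {4}; common: ∅.
  x = 10: f ≡ 0 at y ∈ {5}; g ≡ 0 at y ∈ {5}; common: {5}.
Collecting: common zeros = {(10, 5)}, so the count is 1.
Comparison with the Bézout bound: 1 ≤ 1 = deg(f)·deg(g), as expected for curves with no common component (the bound is attained).


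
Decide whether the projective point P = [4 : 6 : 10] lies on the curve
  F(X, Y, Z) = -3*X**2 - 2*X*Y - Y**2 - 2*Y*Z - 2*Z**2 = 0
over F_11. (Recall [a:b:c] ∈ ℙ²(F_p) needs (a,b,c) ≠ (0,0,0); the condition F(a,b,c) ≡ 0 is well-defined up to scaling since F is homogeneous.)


F(4,6,10) ≡ 10 (mod 11); P is NOT on the curve.

Evaluate F(4, 6, 10) term-by-term (mod 11).
  -3*X**2 ↦ -3·16·1·1 = -48
  -2*X*Y ↦ -2·4·6·1 = -48
  -Y**2 ↦ -1·1·36·1 = -36
  -2*Y*Z ↦ -2·1·6·10 = -120
  -2*Z**2 ↦ -2·1·1·100 = -200
Sum: F(4, 6, 10) = (-48) + (-48) + (-36) + (-120) + (-200) = -452.
Reducing mod 11: -452 ≡ 10 (mod 11).
Since F(a, b, c) ≡ 10 ≠ 0 (mod 11), P does NOT lie on the curve.


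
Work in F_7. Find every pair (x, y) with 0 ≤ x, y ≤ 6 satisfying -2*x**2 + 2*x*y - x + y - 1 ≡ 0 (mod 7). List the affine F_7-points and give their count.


Affine F_7-points: {(0, 1), (1, 6), (2, 5), (4, 1), (5, 0), (6, 5)}; count = 6.

For each of the 49 pairs (x, y) ∈ F_7², evaluate f(x, y) mod 7. Record the zeros.
  x = 0: [0↦6, 1↦0, 2↦1, 3↦2, 4↦3, 5↦4, 6↦5]  zeros at y ∈ {1}
  x = 1: [0↦3, 1↦6, 2↦2, 3↦5, 4↦1, 5↦4, 6↦0]  zeros at y ∈ {6}
  x = 2: [0↦3, 1↦1, 2↦6, 3↦4, 4↦2, 5↦0, 6↦5]  zeros at y ∈ {5}
  x = 3: [0↦6, 1↦6, 2↦6, 3↦6, 4↦6, 5↦6, 6↦6]  zeros at y ∈ ∅
  x = 4: [0↦5, 1↦0, 2↦2, 3↦4, 4↦6, 5↦1, 6↦3]  zeros at y ∈ {1}
  x = 5: [0↦0, 1↦4, 2↦1, 3↦5, 4↦2, 5↦6, 6↦3]  zeros at y ∈ {0}
  x = 6: [0↦5, 1↦4, 2↦3, 3↦2, 4↦1, 5↦0, 6↦6]  zeros at y ∈ {5}
Collecting zeros: affine points = {(0, 1), (1, 6), (2, 5), (4, 1), (5, 0), (6, 5)}.
Total count |C(F_7)_aff| = 6.


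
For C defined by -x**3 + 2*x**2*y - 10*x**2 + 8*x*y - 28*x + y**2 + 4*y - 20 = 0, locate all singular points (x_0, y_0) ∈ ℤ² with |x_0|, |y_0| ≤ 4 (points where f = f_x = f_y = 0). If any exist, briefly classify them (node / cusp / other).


Singular points: {(-2, 2)}; classification: cusp.

Compute partial derivatives:
  f_x = -3*x**2 + 4*x*y - 20*x + 8*y - 28.
  f_y = 2*x**2 + 8*x + 2*y + 4.
Scan x_0 ∈ {−4, ..., 4}. For each x_0, f_y(x_0, y) is a polynomial in y; find its integer roots y ∈ {−4, ..., 4}, then test f_x and f at those candidates.
  x = -4: f_y(-4, y) = 2*y + 4; vanishes at y ∈ {-2}. (-4, -2): f_x = 20 ≠ 0.
  x = -3: f_y(-3, y) = 2*y - 2; vanishes at y ∈ {1}. (-3, 1): f_x = 1 ≠ 0.
  x = -2: f_y(-2, y) = 2*y - 4; vanishes at y ∈ {2}. (-2, 2): f_x = 0, f = 0 — SINGULAR.
  x = -1: f_y(-1, y) = 2*y - 2; vanishes at y ∈ {1}. (-1, 1): f_x = -7 ≠ 0.
  x = 0: f_y(0, y) = 2*y + 4; vanishes at y ∈ {-2}. (0, -2): f_x = -44 ≠ 0.
  x = 1: f_y(1, y) = 2*y + 14; no integer root y with |y| ≤ 4.
  x = 2: f_y(2, y) = 2*y + 28; no integer root y with |y| ≤ 4.
  x = 3: f_y(3, y) = 2*y + 46; no integer root y with |y| ≤ 4.
  x = 4: f_y(4, y) = 2*y + 68; no integer root y with |y| ≤ 4.
Only singular point on the grid: (-2, 2).
Classify: substitute x = -2 + u, y = 2 + v and expand: f = -u**3 + 2*u**2*v + v**2.
No constant or linear terms (consistent with a singular point). Quadratic part: v**2. Cubic part: -u**3 + 2*u**2*v.
The quadratic part v**2 is a perfect square, so there is a single (double) tangent line v = 0, i.e. y = 2. Restricting the cubic part to that line (v = 0) leaves -u**3 ≠ 0, so f is not divisible by v and the branch is v² ≈ u**3 to lowest order — this is a cusp.
Classification: cusp.
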